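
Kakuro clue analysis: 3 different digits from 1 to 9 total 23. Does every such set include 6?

The only way to make 23 from 3 distinct digits is {6,8,9}, which contains 6.

Yes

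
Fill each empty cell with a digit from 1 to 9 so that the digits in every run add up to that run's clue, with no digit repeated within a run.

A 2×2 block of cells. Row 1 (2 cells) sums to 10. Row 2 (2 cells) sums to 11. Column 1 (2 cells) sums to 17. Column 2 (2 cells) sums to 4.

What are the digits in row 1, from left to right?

9, 1

17 in 2 cells must be {8,9}; 4 in 2 cells must be {1,3}.
The 11 across and the 4 down share only 3, so (2,2) = 3.
(1,2) = 4 − 3 = 1 completes the 4 down.
(2,1) = 11 − 3 = 8 completes the 11 across.
(1,1) = 10 − 1 = 9 completes the 10 across.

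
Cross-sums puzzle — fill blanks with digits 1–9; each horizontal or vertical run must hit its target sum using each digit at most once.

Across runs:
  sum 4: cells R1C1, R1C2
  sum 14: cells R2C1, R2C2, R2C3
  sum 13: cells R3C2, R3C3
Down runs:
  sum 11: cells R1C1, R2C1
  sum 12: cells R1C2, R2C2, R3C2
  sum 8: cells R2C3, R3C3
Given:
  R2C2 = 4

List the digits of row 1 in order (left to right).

3, 1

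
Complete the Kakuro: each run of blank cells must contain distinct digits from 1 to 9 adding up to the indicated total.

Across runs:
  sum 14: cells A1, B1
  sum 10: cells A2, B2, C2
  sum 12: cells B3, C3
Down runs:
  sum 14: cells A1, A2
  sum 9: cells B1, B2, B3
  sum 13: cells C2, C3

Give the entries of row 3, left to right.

3, 9

Nothing is forced directly, so branch on B1, whose candidates are 5 or 6. If B1 = 6: that forces A1 = 8, A2 = 6, B2 = 1, after which C2 would have to be in {3} for the 10 across but in {4,5,6,7,8,9} for the 13 down — contradiction. So B1 = 5.
A1 = 14 − 5 = 9 completes the 14 across.
A2 = 14 − 9 = 5 completes the 14 down.
C2 = 4: the only remaining digit allowed by both the 10 across and the 13 down.
B3 = 3: the only remaining digit allowed by both the 12 across and the 9 down.
C3 = 12 − 3 = 9 completes the 12 across.
B2 = 10 − 9 = 1 completes the 10 across.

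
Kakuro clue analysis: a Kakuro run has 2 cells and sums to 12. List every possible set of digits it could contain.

{3,9}; {4,8}; {5,7}

2 distinct digits from 1–9 sum between 3 and 17.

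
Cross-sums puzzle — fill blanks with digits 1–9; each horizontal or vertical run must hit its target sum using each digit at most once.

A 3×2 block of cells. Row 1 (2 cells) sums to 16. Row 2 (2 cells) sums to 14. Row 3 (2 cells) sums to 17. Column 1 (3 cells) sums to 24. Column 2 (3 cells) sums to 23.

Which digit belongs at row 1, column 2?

9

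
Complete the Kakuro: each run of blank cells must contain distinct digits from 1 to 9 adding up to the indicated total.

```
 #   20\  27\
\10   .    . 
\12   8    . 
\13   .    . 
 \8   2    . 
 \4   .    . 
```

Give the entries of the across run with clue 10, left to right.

4 in 2 cells must be {1,3}.
R2C2 = 12 − 8 = 4 completes the 12 across.
R4C2 = 8 − 2 = 6 completes the 8 across.
No cell is forced outright now. R5C1 can only be 1 or 3 (the digits allowed by both its 4 across and its 20 down). If R5C1 = 1: that forces R5C2 = 3, R1C2 = 9, R3C2 = 5, after which R1C1 would have to be in {1} for the 10 across but in {3,4,5,6} for the 20 down — contradiction. So R5C1 = 3.
R3C1 = 6: the only remaining digit allowed by both the 13 across and the 20 down.
R3C2 = 13 − 6 = 7 completes the 13 across.
R5C2 = 4 − 3 = 1 completes the 4 across.
R1C1 = 20 − 19 = 1 completes the 20 down.
R1C2 = 10 − 1 = 9 completes the 10 across.

1 9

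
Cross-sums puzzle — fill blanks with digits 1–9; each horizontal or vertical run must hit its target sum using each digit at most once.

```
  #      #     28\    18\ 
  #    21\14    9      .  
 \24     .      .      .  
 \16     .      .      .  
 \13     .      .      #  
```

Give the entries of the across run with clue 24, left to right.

24 in 3 cells must be {7,8,9}.
R1C3 = 14 − 9 = 5 completes the 14 across.
Nothing is forced directly, so branch on R2C2, whose candidates are 7 or 8. If R2C2 = 7: that forces R2C3 = 9, R3C3 = 4, R2C1 = 8, after which R3C2 would have to be in {3,5,7,9} for the 16 across but in {4,8} for the 28 down — contradiction. So R2C2 = 8.
Nothing is forced directly, so branch on R2C1, whose candidates are 7 or 9. If R2C1 = 9: that forces R2C3 = 7, R3C3 = 6, R3C2 = 7, R4C2 = 4, after which R3C1 would have to be in {3} for the 16 across but in {4,5,7,8} for the 21 down — contradiction. So R2C1 = 7.
R2C3 = 24 − 15 = 9 completes the 24 across.
R3C3 = 18 − 14 = 4 completes the 18 down.

7, 8, 9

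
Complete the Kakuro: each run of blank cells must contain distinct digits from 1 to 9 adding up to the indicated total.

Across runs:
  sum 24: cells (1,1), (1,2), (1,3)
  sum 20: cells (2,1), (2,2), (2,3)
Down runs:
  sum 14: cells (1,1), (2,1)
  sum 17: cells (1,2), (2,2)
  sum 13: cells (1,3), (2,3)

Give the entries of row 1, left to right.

9, 8, 7

24 in 3 cells must be {7,8,9}; 17 in 2 cells must be {8,9}.
Nothing is forced directly, so branch on (1,1), whose candidates are 8 or 9. If (1,1) = 8: that forces (1,2) = 9, (1,3) = 7, (2,1) = 6, after which (2,2) would have to be in {5,9} for the 20 across but in {8} for the 17 down — contradiction. So (1,1) = 9.
Given what's placed, (1,2) must be 8 to fit the 24 across and 17 down.
(1,3) = 24 − 17 = 7 completes the 24 across.
(2,1) = 14 − 9 = 5 completes the 14 down.
(2,2) = 17 − 8 = 9 completes the 17 down.
(2,3) = 20 − 14 = 6 completes the 20 across.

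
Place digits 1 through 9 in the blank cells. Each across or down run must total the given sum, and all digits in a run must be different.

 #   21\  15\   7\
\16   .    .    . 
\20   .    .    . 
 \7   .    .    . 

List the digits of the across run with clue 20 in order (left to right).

7 in 3 cells must be {1,2,4}.
Only 4 fits R2C3 under both its across sum 20 and down sum 7.
Only 4 fits R3C1 under both its across sum 7 and down sum 21.
R2C1 = 9: the only remaining digit allowed by both the 20 across and the 21 down.
R2C2 = 20 − 13 = 7 completes the 20 across.

9 7 4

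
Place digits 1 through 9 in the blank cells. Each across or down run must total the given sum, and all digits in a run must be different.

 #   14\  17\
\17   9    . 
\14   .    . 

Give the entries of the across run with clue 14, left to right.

5, 9

17 in 2 cells must be {8,9}.
R1C2 = 17 − 9 = 8 completes the 17 across.
R2C1 = 14 − 9 = 5 completes the 14 down.
R2C2 = 14 − 5 = 9 completes the 14 across.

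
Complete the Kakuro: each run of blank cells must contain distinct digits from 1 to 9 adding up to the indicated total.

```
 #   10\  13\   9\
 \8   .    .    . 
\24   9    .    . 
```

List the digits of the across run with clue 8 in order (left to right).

1, 5, 2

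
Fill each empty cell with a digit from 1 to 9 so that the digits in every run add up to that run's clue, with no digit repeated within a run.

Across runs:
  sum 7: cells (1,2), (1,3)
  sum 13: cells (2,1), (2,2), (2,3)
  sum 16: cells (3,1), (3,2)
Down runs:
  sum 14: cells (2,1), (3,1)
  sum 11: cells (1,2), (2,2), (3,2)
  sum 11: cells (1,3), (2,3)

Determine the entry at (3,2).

16 in 2 cells must be {7,9}.
The 16 across and the 14 down share only 9, so (3,1) = 9.
(3,2) = 16 − 9 = 7 completes the 16 across.
(2,1) = 14 − 9 = 5 completes the 14 down.
(2,2) = 1: the only remaining digit allowed by both the 13 across and the 11 down.
(2,3) = 13 − 6 = 7 completes the 13 across.
(1,2) = 11 − 8 = 3 completes the 11 down.
(1,3) = 7 − 3 = 4 completes the 7 across.

7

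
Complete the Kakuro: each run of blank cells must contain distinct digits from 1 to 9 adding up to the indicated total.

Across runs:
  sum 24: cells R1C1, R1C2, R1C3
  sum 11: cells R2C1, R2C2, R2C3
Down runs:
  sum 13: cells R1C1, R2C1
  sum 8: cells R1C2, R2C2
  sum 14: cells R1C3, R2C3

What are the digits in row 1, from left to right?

24 in 3 cells must be {7,8,9}.
The 24 across and the 8 down share only 7, so R1C2 = 7.
R2C2 = 8 − 7 = 1 completes the 8 down.
Nothing is forced directly, so branch on R2C3, whose candidates are 6 or 8. If R2C3 = 8: then R1C3 would have to be in {8,9} for the 24 across but in {6} for the 14 down — contradiction. So R2C3 = 6.
R1C3 = 14 − 6 = 8 completes the 14 down.
R2C1 = 11 − 7 = 4 completes the 11 across.
R1C1 = 24 − 15 = 9 completes the 24 across.

9 7 8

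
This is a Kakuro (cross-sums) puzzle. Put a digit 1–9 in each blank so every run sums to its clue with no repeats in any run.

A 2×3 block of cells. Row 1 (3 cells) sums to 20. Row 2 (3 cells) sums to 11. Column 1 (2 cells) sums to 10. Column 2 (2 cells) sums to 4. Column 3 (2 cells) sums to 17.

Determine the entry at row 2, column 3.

8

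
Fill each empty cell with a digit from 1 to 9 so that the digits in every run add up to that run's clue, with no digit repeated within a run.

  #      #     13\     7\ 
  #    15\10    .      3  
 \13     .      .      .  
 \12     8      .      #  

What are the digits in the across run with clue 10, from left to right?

7 3

R1C2 = 10 − 3 = 7 completes the 10 across.
R2C1 = 15 − 8 = 7 completes the 15 down.
R2C3 = 7 − 3 = 4 completes the 7 down.
R3C2 = 12 − 8 = 4 completes the 12 across.
R2C2 = 13 − 11 = 2 completes the 13 across.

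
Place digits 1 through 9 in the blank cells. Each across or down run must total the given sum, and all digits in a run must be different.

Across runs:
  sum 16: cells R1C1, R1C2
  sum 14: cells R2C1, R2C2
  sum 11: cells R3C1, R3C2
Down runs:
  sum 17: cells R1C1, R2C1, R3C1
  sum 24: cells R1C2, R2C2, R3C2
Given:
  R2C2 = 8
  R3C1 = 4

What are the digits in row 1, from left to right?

16 in 2 cells must be {7,9}; 24 in 3 cells must be {7,8,9}.
R1C1 = 7: the only remaining digit allowed by both the 16 across and the 17 down.
R1C2 = 16 − 7 = 9 completes the 16 across.
R2C1 = 14 − 8 = 6 completes the 14 across.
R3C2 = 11 − 4 = 7 completes the 11 across.

7 9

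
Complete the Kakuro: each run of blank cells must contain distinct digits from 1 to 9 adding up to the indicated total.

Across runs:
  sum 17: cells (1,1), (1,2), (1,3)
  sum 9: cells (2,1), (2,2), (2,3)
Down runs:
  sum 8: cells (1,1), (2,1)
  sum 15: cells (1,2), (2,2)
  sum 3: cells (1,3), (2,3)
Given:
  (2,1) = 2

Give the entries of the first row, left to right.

3 in 2 cells must be {1,2}.
(1,1) = 8 − 2 = 6 completes the 8 down.
(1,3) = 2: the only remaining digit allowed by both the 17 across and the 3 down.
Given what's placed, (2,2) must be 6 to fit the 9 across and 15 down.
(2,3) = 9 − 8 = 1 completes the 9 across.
(1,2) = 17 − 8 = 9 completes the 17 across.

6 9 2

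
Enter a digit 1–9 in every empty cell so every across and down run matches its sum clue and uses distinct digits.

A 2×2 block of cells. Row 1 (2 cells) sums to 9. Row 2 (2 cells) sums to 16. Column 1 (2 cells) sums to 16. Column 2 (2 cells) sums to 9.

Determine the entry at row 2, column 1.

9

16 in 2 cells must be {7,9}.
The 9 across and the 16 down share only 7, so (1,1) = 7.
(1,2) = 9 − 7 = 2 completes the 9 across.
(2,1) = 16 − 7 = 9 completes the 16 down.
(2,2) = 16 − 9 = 7 completes the 16 across.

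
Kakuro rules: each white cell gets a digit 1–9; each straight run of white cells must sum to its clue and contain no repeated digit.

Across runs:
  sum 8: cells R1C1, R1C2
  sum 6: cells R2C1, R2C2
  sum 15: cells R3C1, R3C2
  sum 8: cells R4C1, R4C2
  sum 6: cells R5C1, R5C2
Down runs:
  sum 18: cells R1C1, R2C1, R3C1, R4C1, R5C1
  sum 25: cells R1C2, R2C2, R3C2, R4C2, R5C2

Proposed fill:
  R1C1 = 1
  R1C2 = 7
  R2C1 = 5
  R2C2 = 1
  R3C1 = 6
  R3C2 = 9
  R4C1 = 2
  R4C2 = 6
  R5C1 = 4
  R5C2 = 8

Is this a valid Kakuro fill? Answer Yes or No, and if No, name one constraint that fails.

No — the across run R5C1–R5C2 sums to 12, not 6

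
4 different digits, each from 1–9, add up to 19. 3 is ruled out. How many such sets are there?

4 distinct digits from 1–9 sum between 10 and 30.
Dropping sets that contain 3.
Enumerating: {1,2,7,9}, {1,4,5,9}, {1,4,6,8}, {1,5,6,7}, {2,4,5,8}, {2,4,6,7}.

6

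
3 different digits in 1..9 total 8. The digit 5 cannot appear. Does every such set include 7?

The only way to make 8 from 3 distinct digits under that restriction is {1,3,4}, which does not contain 7.

No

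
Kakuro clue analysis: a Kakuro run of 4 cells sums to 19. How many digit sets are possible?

4 distinct digits from 1–9 sum between 10 and 30.

11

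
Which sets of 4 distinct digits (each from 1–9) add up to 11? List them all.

{1,2,3,5}

4 distinct digits from 1–9 sum between 10 and 30.
Only one set works: {1,2,3,5}.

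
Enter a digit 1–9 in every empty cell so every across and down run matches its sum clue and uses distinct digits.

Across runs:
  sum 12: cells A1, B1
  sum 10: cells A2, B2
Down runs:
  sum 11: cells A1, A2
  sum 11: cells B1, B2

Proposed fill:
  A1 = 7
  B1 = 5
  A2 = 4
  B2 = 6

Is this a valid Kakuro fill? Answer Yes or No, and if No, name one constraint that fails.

Yes

Across: 7+5=12; 4+6=10. Down: 7+4=11; 5+6=11. No digit repeats within any run.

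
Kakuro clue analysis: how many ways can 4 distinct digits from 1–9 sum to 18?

11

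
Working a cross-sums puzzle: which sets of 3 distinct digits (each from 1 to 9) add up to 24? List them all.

3 distinct digits from 1–9 sum between 6 and 24.
Only one set works: {7,8,9}.

{7,8,9}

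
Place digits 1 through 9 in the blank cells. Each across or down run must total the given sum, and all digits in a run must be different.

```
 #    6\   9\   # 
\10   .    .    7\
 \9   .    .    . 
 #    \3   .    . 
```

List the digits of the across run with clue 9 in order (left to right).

3 in 2 cells must be {1,2}.
Nothing is forced directly, so branch on R3C2, whose candidates are 1 or 2. If R3C2 = 1: that forces R3C3 = 2, R2C3 = 5, R2C1 = 1, R2C2 = 3, after which R1C1 would have to be in {1,2,3,4,6,7,8,9} for the 10 across but in {5} for the 6 down — contradiction. So R3C2 = 2.
R3C3 = 3 − 2 = 1 completes the 3 across.
R2C3 = 7 − 1 = 6 completes the 7 down.
R2C2 = 1: the only remaining digit allowed by both the 9 across and the 9 down.
R1C2 = 9 − 3 = 6 completes the 9 down.
R2C1 = 9 − 7 = 2 completes the 9 across.
R1C1 = 10 − 6 = 4 completes the 10 across.

2 1 6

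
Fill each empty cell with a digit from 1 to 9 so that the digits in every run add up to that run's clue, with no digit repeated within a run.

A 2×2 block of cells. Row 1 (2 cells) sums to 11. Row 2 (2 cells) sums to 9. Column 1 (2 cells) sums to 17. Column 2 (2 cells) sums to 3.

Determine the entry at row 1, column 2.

17 in 2 cells must be {8,9}; 3 in 2 cells must be {1,2}.
The 11 across and the 3 down share only 2, so (1,2) = 2.
The 9 across and the 17 down share only 8, so (2,1) = 8.
(2,2) = 9 − 8 = 1 completes the 9 across.
(1,1) = 11 − 2 = 9 completes the 11 across.

2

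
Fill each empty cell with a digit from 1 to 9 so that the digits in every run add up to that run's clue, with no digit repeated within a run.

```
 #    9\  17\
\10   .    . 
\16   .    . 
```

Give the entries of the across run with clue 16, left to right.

16 in 2 cells must be {7,9}; 17 in 2 cells must be {8,9}.
The 16 across and the 9 down share only 7, so R2C1 = 7.
R2C2 = 16 − 7 = 9 completes the 16 across.
R1C1 = 9 − 7 = 2 completes the 9 down.
R1C2 = 10 − 2 = 8 completes the 10 across.

7 9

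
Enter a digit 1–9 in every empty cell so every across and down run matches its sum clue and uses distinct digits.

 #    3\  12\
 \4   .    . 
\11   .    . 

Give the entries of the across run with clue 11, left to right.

4 in 2 cells must be {1,3}; 3 in 2 cells must be {1,2}.
The 4 across and the 3 down share only 1, so R1C1 = 1.
R1C2 = 4 − 1 = 3 completes the 4 across.
R2C1 = 3 − 1 = 2 completes the 3 down.
R2C2 = 11 − 2 = 9 completes the 11 across.

2 9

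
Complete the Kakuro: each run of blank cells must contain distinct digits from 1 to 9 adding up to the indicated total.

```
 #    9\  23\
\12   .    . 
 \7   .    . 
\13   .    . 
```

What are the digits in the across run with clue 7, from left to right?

23 in 3 cells must be {6,8,9}.
The 7 across and the 23 down share only 6, so R2C2 = 6.
R2C1 = 7 − 6 = 1 completes the 7 across.
Nothing is forced directly, so branch on R1C1, whose candidates are 3 or 5. If R1C1 = 5: then R1C2 would have to be in {7} for the 12 across but in {8,9} for the 23 down — contradiction. So R1C1 = 3.
R1C2 = 12 − 3 = 9 completes the 12 across.
R3C1 = 9 − 4 = 5 completes the 9 down.
R3C2 = 13 − 5 = 8 completes the 13 across.

1 6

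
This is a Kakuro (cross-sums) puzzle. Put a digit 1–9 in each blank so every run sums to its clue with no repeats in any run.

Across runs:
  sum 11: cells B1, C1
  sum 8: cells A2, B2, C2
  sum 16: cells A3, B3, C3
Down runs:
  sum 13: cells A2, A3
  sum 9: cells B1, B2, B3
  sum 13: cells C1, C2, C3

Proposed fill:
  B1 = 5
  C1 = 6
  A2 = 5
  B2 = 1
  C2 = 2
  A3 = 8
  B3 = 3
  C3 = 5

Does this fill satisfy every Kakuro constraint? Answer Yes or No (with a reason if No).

Yes

Across: 5+6=11; 5+1+2=8; 8+3+5=16. Down: 5+8=13; 5+1+3=9; 6+2+5=13. No digit repeats within any run.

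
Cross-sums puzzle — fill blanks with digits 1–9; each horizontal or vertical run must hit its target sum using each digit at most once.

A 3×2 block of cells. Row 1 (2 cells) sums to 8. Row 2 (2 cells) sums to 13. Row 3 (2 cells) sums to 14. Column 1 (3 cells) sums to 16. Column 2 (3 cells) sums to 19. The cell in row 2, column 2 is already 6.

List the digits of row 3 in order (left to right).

Given what's placed, (1,2) must be 5 to fit the 8 across and 19 down.
(2,1) = 13 − 6 = 7 completes the 13 across.
(3,2) = 19 − 11 = 8 completes the 19 down.
(1,1) = 8 − 5 = 3 completes the 8 across.
(3,1) = 14 − 8 = 6 completes the 14 across.

6 8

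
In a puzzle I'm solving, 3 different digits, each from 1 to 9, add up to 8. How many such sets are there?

3 distinct digits from 1–9 sum between 6 and 24.
Enumerating: {1,2,5}, {1,3,4}.

2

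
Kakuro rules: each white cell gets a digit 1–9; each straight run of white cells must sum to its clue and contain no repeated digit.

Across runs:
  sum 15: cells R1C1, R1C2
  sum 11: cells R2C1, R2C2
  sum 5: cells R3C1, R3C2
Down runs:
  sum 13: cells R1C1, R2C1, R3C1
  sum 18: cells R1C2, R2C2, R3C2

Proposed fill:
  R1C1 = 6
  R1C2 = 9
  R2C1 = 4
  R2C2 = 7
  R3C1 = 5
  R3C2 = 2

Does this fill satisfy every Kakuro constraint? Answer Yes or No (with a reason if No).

No — the across run R3C1–R3C2 sums to 7, not 5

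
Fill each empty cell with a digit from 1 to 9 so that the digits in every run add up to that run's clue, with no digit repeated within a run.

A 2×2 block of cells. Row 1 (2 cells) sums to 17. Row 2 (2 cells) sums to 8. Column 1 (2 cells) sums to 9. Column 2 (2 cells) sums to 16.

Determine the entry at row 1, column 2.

17 in 2 cells must be {8,9}; 16 in 2 cells must be {7,9}.
The 17 across and the 9 down share only 8, so (1,1) = 8.
(1,2) = 17 − 8 = 9 completes the 17 across.
(2,1) = 9 − 8 = 1 completes the 9 down.
(2,2) = 8 − 1 = 7 completes the 8 across.

9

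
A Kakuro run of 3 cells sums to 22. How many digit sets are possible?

2

3 distinct digits from 1–9 sum between 6 and 24.
Enumerating: {5,8,9}, {6,7,9}.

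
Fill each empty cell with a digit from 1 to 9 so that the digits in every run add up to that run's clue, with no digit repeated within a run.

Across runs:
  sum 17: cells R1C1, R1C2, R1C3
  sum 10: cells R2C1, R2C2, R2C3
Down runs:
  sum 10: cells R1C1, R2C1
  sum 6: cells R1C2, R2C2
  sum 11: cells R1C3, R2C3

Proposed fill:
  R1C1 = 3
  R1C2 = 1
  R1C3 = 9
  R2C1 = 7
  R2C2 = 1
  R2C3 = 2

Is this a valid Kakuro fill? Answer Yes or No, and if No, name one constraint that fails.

No — the across run R1C1–R1C3 sums to 13, not 17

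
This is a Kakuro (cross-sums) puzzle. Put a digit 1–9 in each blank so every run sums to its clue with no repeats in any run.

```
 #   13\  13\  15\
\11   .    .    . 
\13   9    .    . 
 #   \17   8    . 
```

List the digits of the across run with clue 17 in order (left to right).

17 in 2 cells must be {8,9}.
R1C1 = 13 − 9 = 4 completes the 13 down.
R3C3 = 17 − 8 = 9 completes the 17 across.
Given what's placed, R2C3 must be 1 to fit the 13 across and 15 down.
R1C3 = 15 − 10 = 5 completes the 15 down.
R2C2 = 13 − 10 = 3 completes the 13 across.
R1C2 = 11 − 9 = 2 completes the 11 across.

8, 9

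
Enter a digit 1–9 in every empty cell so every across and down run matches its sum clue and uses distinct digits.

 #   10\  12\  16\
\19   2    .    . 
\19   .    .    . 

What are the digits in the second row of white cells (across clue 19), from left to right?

8 4 7

16 in 2 cells must be {7,9}.
Given what's placed, R1C3 must be 9 to fit the 19 across and 16 down.
R2C1 = 10 − 2 = 8 completes the 10 down.
R2C3 = 16 − 9 = 7 completes the 16 down.
R1C2 = 19 − 11 = 8 completes the 19 across.
R2C2 = 19 − 15 = 4 completes the 19 across.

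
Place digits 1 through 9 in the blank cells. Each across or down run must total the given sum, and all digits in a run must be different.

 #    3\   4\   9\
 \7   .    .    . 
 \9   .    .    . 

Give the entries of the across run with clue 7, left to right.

2 1 4

7 in 3 cells must be {1,2,4}; 3 in 2 cells must be {1,2}; 4 in 2 cells must be {1,3}.
The 7 across and the 4 down share only 1, so R1C2 = 1.
R2C2 = 4 − 1 = 3 completes the 4 down.
Given what's placed, R1C1 must be 2 to fit the 7 across and 3 down.
R1C3 = 7 − 3 = 4 completes the 7 across.
R2C1 = 3 − 2 = 1 completes the 3 down.
R2C3 = 9 − 4 = 5 completes the 9 across.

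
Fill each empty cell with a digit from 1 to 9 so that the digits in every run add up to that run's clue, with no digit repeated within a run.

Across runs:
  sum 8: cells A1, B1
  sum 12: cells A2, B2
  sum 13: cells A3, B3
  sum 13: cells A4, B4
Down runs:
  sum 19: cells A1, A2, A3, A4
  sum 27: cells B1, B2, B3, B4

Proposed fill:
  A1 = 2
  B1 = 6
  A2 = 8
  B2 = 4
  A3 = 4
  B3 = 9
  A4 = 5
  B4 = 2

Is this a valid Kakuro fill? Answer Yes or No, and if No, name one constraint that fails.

No — the down run B1–B4 sums to 21, not 27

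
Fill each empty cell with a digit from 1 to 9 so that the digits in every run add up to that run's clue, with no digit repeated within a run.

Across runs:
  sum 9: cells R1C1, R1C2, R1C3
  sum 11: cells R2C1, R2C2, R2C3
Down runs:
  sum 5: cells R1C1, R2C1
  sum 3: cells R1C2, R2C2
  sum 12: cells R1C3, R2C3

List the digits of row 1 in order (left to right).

3 in 2 cells must be {1,2}.
Nothing is forced directly, so branch on R1C3, whose candidates are 3 or 4 or 5. If R1C3 = 3: then R2C3 would have to be in {1,2,3,4,5,6,7,8} for the 11 across but in {9} for the 12 down — contradiction. If R1C3 = 5: that forces R1C2 = 1, R2C2 = 2, after which R2C3 would have to be in {1,3,4,5,6,8} for the 11 across but in {7} for the 12 down — contradiction. So R1C3 = 4.
Given what's placed, R1C2 must be 2 to fit the 9 across and 3 down.
R2C2 = 3 − 2 = 1 completes the 3 down.
R2C3 = 12 − 4 = 8 completes the 12 down.
R1C1 = 9 − 6 = 3 completes the 9 across.
R2C1 = 11 − 9 = 2 completes the 11 across.

3 2 4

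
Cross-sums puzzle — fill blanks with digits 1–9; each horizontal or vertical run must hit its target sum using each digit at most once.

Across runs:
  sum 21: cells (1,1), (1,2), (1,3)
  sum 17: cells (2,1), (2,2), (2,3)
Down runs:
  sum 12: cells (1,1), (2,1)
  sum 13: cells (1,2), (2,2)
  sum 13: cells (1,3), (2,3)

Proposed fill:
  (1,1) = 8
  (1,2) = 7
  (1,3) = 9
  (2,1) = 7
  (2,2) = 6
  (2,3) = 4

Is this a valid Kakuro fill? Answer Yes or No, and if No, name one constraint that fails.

No — the across run (1,1)–(1,3) sums to 24, not 21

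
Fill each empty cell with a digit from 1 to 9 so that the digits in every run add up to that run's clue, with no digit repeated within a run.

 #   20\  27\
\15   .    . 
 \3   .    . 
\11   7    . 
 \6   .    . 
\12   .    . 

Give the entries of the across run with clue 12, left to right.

4, 8

3 in 2 cells must be {1,2}.
R1C1 = 6: the only remaining digit allowed by both the 15 across and the 20 down.
R1C2 = 15 − 6 = 9 completes the 15 across.
R3C2 = 11 − 7 = 4 completes the 11 across.
Given what's placed, R5C1 must be 4 to fit the 12 across and 20 down.
R5C2 = 12 − 4 = 8 completes the 12 across.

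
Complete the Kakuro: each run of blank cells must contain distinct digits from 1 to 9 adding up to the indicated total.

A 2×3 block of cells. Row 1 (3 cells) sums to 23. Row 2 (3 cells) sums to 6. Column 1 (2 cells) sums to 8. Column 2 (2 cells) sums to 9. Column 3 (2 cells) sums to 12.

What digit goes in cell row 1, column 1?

6

23 in 3 cells must be {6,8,9}; 6 in 3 cells must be {1,2,3}.
The 23 across and the 8 down share only 6, so (1,1) = 6.
Given what's placed, (1,2) must be 8 to fit the 23 across and 9 down.
(1,3) = 23 − 14 = 9 completes the 23 across.
(2,1) = 8 − 6 = 2 completes the 8 down.
(2,2) = 9 − 8 = 1 completes the 9 down.
(2,3) = 6 − 3 = 3 completes the 6 across.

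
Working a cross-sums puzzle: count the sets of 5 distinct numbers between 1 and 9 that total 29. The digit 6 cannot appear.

3

5 distinct digits from 1–9 sum between 15 and 35.
Dropping sets that contain 6.
Enumerating: {1,4,7,8,9}, {2,3,7,8,9}, {3,4,5,8,9}.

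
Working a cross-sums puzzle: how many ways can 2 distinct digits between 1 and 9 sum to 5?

2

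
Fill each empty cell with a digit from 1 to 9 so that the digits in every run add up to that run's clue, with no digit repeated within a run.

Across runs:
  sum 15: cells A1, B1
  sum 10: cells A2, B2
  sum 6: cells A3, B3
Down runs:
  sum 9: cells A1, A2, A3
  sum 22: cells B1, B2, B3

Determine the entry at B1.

The 15 across and the 9 down share only 6, so A1 = 6.
B1 = 15 − 6 = 9 completes the 15 across.
Given what's placed, B3 must be 5 to fit the 6 across and 22 down.
B2 = 22 − 14 = 8 completes the 22 down.
A3 = 6 − 5 = 1 completes the 6 across.
A2 = 10 − 8 = 2 completes the 10 across.

9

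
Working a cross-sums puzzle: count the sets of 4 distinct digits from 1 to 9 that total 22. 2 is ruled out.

4 distinct digits from 1–9 sum between 10 and 30.
Dropping sets that contain 2.

7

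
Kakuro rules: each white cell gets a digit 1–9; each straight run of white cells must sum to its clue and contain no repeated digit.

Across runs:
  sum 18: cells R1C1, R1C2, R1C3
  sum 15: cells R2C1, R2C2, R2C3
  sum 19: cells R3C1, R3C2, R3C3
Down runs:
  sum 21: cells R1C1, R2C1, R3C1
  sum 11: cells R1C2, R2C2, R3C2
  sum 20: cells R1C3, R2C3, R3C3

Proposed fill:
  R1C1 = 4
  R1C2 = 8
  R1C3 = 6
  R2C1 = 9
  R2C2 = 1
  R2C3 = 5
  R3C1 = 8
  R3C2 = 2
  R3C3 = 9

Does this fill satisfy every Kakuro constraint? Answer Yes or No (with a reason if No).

Yes

Across: 4+8+6=18; 9+1+5=15; 8+2+9=19. Down: 4+9+8=21; 8+1+2=11; 6+5+9=20. No digit repeats within any run.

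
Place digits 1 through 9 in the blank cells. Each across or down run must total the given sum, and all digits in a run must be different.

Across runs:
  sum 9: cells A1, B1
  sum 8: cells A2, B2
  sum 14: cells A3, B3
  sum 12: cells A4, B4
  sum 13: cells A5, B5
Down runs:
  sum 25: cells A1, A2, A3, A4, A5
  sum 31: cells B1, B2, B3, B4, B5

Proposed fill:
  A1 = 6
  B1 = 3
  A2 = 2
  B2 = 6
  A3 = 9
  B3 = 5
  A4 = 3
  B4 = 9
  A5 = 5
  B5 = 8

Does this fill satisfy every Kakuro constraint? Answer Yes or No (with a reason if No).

Across: 6+3=9; 2+6=8; 9+5=14; 3+9=12; 5+8=13. Down: 6+2+9+3+5=25; 3+6+5+9+8=31. No digit repeats within any run.

Yes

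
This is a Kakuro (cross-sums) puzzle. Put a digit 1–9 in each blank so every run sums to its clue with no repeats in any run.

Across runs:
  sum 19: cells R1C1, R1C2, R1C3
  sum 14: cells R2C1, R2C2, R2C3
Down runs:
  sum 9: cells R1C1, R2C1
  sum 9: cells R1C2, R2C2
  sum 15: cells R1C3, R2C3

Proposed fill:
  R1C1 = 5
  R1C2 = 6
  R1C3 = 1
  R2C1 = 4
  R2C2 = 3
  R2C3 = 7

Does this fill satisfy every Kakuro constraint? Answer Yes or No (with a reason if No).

No — the across run R1C1–R1C3 sums to 12, not 19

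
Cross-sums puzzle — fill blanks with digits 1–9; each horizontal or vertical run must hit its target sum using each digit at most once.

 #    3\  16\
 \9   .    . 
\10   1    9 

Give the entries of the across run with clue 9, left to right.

2, 7

3 in 2 cells must be {1,2}; 16 in 2 cells must be {7,9}.
R1C1 = 3 − 1 = 2 completes the 3 down.
R1C2 = 9 − 2 = 7 completes the 9 across.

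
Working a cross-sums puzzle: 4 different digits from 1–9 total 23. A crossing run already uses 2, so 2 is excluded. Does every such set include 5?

No

Counterexample: {1,6,7,9} sums to 23 under that restriction without using 5.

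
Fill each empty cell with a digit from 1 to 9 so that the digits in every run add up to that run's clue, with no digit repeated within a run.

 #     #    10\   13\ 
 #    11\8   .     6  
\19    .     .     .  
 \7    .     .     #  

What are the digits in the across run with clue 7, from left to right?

2, 5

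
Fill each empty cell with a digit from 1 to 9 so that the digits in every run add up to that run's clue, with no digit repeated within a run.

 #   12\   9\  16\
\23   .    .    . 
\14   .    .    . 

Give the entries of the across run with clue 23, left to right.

23 in 3 cells must be {6,8,9}; 16 in 2 cells must be {7,9}.
The 23 across and the 16 down share only 9, so R1C3 = 9.
R2C3 = 16 − 9 = 7 completes the 16 down.
Given what's placed, R1C1 must be 8 to fit the 23 across and 12 down.
R1C2 = 23 − 17 = 6 completes the 23 across.
R2C1 = 12 − 8 = 4 completes the 12 down.
R2C2 = 14 − 11 = 3 completes the 14 across.

8, 6, 9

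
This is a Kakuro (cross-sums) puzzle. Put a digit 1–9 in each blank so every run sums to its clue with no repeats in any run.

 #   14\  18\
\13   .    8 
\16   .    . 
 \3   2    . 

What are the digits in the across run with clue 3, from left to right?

16 in 2 cells must be {7,9}; 3 in 2 cells must be {1,2}.
R1C1 = 13 − 8 = 5 completes the 13 across.
R2C1 = 14 − 7 = 7 completes the 14 down.
R2C2 = 16 − 7 = 9 completes the 16 across.
R3C2 = 3 − 2 = 1 completes the 3 across.

2 1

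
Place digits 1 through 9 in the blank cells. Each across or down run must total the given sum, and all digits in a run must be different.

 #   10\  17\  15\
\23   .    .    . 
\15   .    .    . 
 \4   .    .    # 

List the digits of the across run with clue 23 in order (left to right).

6 9 8

23 in 3 cells must be {6,8,9}; 4 in 2 cells must be {1,3}.
Only 6 fits R1C1 under both its across sum 23 and down sum 10.
Nothing is forced directly, so branch on R3C2, whose candidates are 1 or 3. If R3C2 = 1: that forces R1C2 = 9, R1C3 = 8, R2C2 = 7, after which R2C3 would have to be in {2,3,5,6} for the 15 across but in {7} for the 15 down — contradiction. So R3C2 = 3.
R3C1 = 4 − 3 = 1 completes the 4 across.
R2C1 = 10 − 7 = 3 completes the 10 down.
No cell is forced outright now. R2C2 can only be 5 or 8 (the digits allowed by both its 15 across and its 17 down). If R2C2 = 8: then R1C2 would have to be in {8,9} for the 23 across but in {6} for the 17 down — contradiction. So R2C2 = 5.
R1C2 = 17 − 8 = 9 completes the 17 down.
R1C3 = 23 − 15 = 8 completes the 23 across.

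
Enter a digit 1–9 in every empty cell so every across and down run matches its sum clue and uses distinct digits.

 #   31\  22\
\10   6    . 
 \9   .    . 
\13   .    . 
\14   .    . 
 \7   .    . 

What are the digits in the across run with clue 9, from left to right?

7 2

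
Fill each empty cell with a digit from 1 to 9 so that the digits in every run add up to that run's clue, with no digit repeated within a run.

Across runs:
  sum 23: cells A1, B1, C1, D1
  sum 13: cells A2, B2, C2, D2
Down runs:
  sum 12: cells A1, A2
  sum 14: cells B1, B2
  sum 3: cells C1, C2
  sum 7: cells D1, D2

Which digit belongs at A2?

3 in 2 cells must be {1,2}.
Nothing is forced directly, so branch on B2, whose candidates are 5 or 6. If B2 = 6: that forces B1 = 8, A2 = 4, after which A1 would have to be in {1,2,3,4,5,6,7,9} for the 23 across but in {8} for the 12 down — contradiction. So B2 = 5.
B1 = 14 − 5 = 9 completes the 14 down.
Given what's placed, C2 must be 1 to fit the 13 across and 3 down.
C1 = 3 − 1 = 2 completes the 3 down.
No cell is forced outright now. A2 can only be 3 or 4 (the digits allowed by both its 13 across and its 12 down). If A2 = 3: then A1 would have to be in {4,5,7,8} for the 23 across but in {9} for the 12 down — contradiction. So A2 = 4.

4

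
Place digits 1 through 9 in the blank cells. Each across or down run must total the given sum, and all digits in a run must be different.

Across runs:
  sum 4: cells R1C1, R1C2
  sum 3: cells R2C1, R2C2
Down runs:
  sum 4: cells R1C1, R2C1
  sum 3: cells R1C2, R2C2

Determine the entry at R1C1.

3

4 in 2 cells must be {1,3}; 3 in 2 cells must be {1,2}.
The 4 across and the 3 down share only 1, so R1C2 = 1.
The 3 across and the 4 down share only 1, so R2C1 = 1.
R2C2 = 3 − 1 = 2 completes the 3 across.
R1C1 = 4 − 1 = 3 completes the 4 across.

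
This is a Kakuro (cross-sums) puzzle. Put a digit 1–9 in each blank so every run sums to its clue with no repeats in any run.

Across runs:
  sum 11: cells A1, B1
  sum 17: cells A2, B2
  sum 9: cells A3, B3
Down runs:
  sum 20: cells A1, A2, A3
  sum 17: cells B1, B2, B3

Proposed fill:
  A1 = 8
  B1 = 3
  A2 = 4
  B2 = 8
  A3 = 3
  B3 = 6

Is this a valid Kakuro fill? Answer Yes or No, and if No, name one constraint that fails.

No — the across run A2–B2 sums to 12, not 17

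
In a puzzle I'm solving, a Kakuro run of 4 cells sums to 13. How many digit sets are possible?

3

4 distinct digits from 1–9 sum between 10 and 30.
Enumerating: {1,2,3,7}, {1,2,4,6}, {1,3,4,5}.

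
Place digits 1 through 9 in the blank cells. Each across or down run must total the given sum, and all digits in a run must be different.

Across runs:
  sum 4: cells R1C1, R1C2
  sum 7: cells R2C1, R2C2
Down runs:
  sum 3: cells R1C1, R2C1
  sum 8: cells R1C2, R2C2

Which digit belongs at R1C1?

4 in 2 cells must be {1,3}; 3 in 2 cells must be {1,2}.
The 4 across and the 3 down share only 1, so R1C1 = 1.
R1C2 = 4 − 1 = 3 completes the 4 across.
R2C1 = 3 − 1 = 2 completes the 3 down.
R2C2 = 7 − 2 = 5 completes the 7 across.

1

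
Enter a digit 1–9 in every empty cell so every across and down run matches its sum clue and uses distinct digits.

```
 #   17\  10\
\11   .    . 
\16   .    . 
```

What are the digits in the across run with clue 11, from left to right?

16 in 2 cells must be {7,9}; 17 in 2 cells must be {8,9}.
The 16 across and the 17 down share only 9, so R2C1 = 9.
R2C2 = 16 − 9 = 7 completes the 16 across.
R1C1 = 17 − 9 = 8 completes the 17 down.
R1C2 = 11 − 8 = 3 completes the 11 across.

8 3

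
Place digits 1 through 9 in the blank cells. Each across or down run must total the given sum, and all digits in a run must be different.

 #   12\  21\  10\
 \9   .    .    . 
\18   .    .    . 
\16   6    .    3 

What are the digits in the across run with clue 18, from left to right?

4, 8, 6

R3C2 = 16 − 9 = 7 completes the 16 across.
No cell is forced outright now. R1C2 can only be 5 or 6 (the digits allowed by both its 9 across and its 21 down). If R1C2 = 5: that forces R1C1 = 1, after which R1C3 would have to be in {3} for the 9 across but in {1,2,5,6} for the 10 down — contradiction. So R1C2 = 6.
R2C2 = 21 − 13 = 8 completes the 21 down.
Nothing is forced directly, so branch on R2C1, whose candidates are 1 or 4. If R2C1 = 1: then R1C1 would have to be in {1,2} for the 9 across but in {5} for the 12 down — contradiction. So R2C1 = 4.
R1C1 = 12 − 10 = 2 completes the 12 down.
R1C3 = 9 − 8 = 1 completes the 9 across.
R2C3 = 18 − 12 = 6 completes the 18 across.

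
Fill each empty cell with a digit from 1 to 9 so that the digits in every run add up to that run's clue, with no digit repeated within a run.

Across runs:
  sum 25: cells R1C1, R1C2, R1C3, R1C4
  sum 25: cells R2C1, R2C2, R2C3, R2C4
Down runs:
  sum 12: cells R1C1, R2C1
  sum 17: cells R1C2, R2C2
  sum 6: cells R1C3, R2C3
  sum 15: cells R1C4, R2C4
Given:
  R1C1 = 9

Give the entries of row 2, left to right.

17 in 2 cells must be {8,9}.
Given what's placed, R1C2 must be 8 to fit the 25 across and 17 down.
R2C1 = 12 − 9 = 3 completes the 12 down.
R2C2 = 17 − 8 = 9 completes the 17 down.
Given what's placed, R2C3 must be 5 to fit the 25 across and 6 down.
R2C4 = 25 − 17 = 8 completes the 25 across.
R1C3 = 6 − 5 = 1 completes the 6 down.
R1C4 = 25 − 18 = 7 completes the 25 across.

3 9 5 8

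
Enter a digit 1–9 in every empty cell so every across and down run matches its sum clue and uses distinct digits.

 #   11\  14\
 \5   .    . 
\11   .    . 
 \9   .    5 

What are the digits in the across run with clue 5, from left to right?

2, 3

R3C1 = 9 − 5 = 4 completes the 9 across.
Nothing is forced directly, so branch on R1C1, whose candidates are 1 or 2. If R1C1 = 1: then R1C2 would have to be in {4} for the 5 across but in {1,2,3,6,7,8} for the 14 down — contradiction. So R1C1 = 2.
R1C2 = 5 − 2 = 3 completes the 5 across.
R2C1 = 11 − 6 = 5 completes the 11 down.
R2C2 = 11 − 5 = 6 completes the 11 across.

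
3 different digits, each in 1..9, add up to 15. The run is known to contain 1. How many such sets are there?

2

3 distinct digits from 1–9 sum between 6 and 24.
Keeping only sets containing 1.
Enumerating: {1,5,9}, {1,6,8}.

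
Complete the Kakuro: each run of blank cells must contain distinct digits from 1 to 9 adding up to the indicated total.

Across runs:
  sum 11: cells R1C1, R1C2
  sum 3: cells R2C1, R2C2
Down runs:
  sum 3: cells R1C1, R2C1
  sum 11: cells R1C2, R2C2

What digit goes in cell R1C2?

9

3 in 2 cells must be {1,2}.
The 11 across and the 3 down share only 2, so R1C1 = 2.
R1C2 = 11 − 2 = 9 completes the 11 across.
R2C1 = 3 − 2 = 1 completes the 3 down.
R2C2 = 3 − 1 = 2 completes the 3 across.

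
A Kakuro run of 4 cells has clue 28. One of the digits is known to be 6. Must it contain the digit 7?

The only way to make 28 from 4 distinct digits under that restriction is {5,6,8,9}, which does not contain 7.

No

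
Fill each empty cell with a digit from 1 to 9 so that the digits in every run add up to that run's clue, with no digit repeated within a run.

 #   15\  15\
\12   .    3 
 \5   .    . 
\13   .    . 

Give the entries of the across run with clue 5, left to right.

1, 4

R1C1 = 12 − 3 = 9 completes the 12 across.
R2C2 = 4: the only remaining digit allowed by both the 5 across and the 15 down.
R3C2 = 15 − 7 = 8 completes the 15 down.
R2C1 = 5 − 4 = 1 completes the 5 across.
R3C1 = 13 − 8 = 5 completes the 13 across.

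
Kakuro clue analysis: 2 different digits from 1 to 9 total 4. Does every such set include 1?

The only way to make 4 from 2 distinct digits is {1,3}, which contains 1.

Yes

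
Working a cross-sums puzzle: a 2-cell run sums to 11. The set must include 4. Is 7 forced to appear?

Yes

The only way to make 11 from 2 distinct digits under that restriction is {4,7}, which contains 7.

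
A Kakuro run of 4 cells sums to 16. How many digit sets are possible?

8

4 distinct digits from 1–9 sum between 10 and 30.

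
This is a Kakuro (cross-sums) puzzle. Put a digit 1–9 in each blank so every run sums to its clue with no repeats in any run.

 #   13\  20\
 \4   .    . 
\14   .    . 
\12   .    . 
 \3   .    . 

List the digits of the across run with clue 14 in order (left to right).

4 in 2 cells must be {1,3}; 3 in 2 cells must be {1,2}.
Nothing is forced directly, so branch on R4C1, whose candidates are 1 or 2. If R4C1 = 2: that forces R2C1 = 6, R2C2 = 8, R3C1 = 4, after which R3C2 would have to be in {8} for the 12 across but in {1,2,3,4,5,6,7,9} for the 20 down — contradiction. So R4C1 = 1.
Given what's placed, R1C1 must be 3 to fit the 4 across and 13 down.
R1C2 = 4 − 3 = 1 completes the 4 across.
R2C1 = 5: the only remaining digit allowed by both the 14 across and the 13 down.
R2C2 = 14 − 5 = 9 completes the 14 across.

5, 9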